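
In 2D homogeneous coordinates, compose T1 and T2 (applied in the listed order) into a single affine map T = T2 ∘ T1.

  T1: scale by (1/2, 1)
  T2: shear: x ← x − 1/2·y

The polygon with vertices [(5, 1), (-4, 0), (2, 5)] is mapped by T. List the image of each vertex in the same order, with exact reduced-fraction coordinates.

image vertices: (2, 1), (-2, 0), (-3/2, 5)

T1 scale by (1/2, 1): (5, 1) → (5/2, 1); (-4, 0) → (-2, 0); (2, 5) → (1, 5)
T2 shear: x ← x − 1/2·y: (5/2, 1) → (2, 1); (-2, 0) → (-2, 0); (1, 5) → (-3/2, 5)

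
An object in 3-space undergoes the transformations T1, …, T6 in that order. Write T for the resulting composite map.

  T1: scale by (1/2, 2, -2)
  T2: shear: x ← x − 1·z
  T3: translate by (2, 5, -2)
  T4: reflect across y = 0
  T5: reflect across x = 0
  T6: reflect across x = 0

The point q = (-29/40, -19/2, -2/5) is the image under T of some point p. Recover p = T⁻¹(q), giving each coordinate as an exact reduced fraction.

p = (-9/4, 9/4, -4/5)

T1 = [1/2 0 0 0; 0 2 0 0; 0 0 -2 0; 0 0 0 1]
T2·T1 = [1/2 0 2 0; 0 2 0 0; 0 0 -2 0; 0 0 0 1]
T3·…·T1 = [1/2 0 2 2; 0 2 0 5; 0 0 -2 -2; 0 0 0 1]
T4·…·T1 = [1/2 0 2 2; 0 -2 0 -5; 0 0 -2 -2; 0 0 0 1]
T5·…·T1 = [-1/2 0 -2 -2; 0 -2 0 -5; 0 0 -2 -2; 0 0 0 1]
T6·…·T1 = [1/2 0 2 2; 0 -2 0 -5; 0 0 -2 -2; 0 0 0 1]
det M = 2; M⁻¹ = [2 0 2 0; 0 -1/2 0 -5/2; 0 0 -1/2 -1; 0 0 0 1]
M⁻¹ · (-29/40, -19/2, -2/5)ᵀ = (-9/4, 9/4, -4/5)ᵀ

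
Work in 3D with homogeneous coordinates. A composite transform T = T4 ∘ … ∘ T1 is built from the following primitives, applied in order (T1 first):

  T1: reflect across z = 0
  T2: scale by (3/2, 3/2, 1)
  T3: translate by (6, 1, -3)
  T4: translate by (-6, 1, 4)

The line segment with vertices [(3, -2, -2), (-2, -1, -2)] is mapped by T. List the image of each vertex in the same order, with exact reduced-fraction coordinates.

T1 reflect across z = 0: (3, -2, -2) → (3, -2, 2); (-2, -1, -2) → (-2, -1, 2)
T2 scale by (3/2, 3/2, 1): (3, -2, 2) → (9/2, -3, 2); (-2, -1, 2) → (-3, -3/2, 2)
T3 translate by (6, 1, -3): (9/2, -3, 2) → (21/2, -2, -1); (-3, -3/2, 2) → (3, -1/2, -1)
T4 translate by (-6, 1, 4): (21/2, -2, -1) → (9/2, -1, 3); (3, -1/2, -1) → (-3, 1/2, 3)

image vertices: (9/2, -1, 3), (-3, 1/2, 3)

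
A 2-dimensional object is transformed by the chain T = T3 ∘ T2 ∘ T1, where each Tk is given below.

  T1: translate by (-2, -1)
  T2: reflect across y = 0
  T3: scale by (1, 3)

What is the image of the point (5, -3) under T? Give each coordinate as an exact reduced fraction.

T(p) = (3, 12)

T1 translate by (-2, -1): (5, -3) → (3, -4)
T2 reflect across y = 0: (3, -4) → (3, 4)
T3 scale by (1, 3): (3, 4) → (3, 12)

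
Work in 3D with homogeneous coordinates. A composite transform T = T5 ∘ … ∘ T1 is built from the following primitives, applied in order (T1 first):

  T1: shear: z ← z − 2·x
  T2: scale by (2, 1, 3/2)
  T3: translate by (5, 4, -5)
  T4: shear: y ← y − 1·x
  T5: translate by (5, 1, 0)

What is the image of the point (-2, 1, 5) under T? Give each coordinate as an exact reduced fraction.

T1 shear: z ← z − 2·x: (-2, 1, 5) → (-2, 1, 9)
T2 scale by (2, 1, 3/2): (-2, 1, 9) → (-4, 1, 27/2)
T3 translate by (5, 4, -5): (-4, 1, 27/2) → (1, 5, 17/2)
T4 shear: y ← y − 1·x: (1, 5, 17/2) → (1, 4, 17/2)
T5 translate by (5, 1, 0): (1, 4, 17/2) → (6, 5, 17/2)

T(p) = (6, 5, 17/2)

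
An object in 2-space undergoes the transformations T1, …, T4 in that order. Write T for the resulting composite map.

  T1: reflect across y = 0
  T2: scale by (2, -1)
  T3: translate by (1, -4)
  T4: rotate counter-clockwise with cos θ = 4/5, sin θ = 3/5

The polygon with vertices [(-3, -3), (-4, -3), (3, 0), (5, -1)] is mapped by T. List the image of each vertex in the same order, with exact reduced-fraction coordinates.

T1 reflect across y = 0: (-3, -3) → (-3, 3); (-4, -3) → (-4, 3); (3, 0) → (3, 0); (5, -1) → (5, 1)
T2 scale by (2, -1): (-3, 3) → (-6, -3); (-4, 3) → (-8, -3); (3, 0) → (6, 0); (5, 1) → (10, -1)
T3 translate by (1, -4): (-6, -3) → (-5, -7); (-8, -3) → (-7, -7); (6, 0) → (7, -4); (10, -1) → (11, -5)
T4 rotate counter-clockwise with cos θ = 4/5, sin θ = 3/5: (-5, -7) → (1/5, -43/5); (-7, -7) → (-7/5, -49/5); (7, -4) → (8, 1); (11, -5) → (59/5, 13/5)

image vertices: (1/5, -43/5), (-7/5, -49/5), (8, 1), (59/5, 13/5)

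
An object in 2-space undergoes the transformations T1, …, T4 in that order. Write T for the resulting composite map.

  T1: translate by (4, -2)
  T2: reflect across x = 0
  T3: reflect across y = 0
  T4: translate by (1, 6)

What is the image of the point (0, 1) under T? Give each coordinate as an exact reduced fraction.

T(p) = (-3, 7)

T1 translate by (4, -2): (0, 1) → (4, -1)
T2 reflect across x = 0: (4, -1) → (-4, -1)
T3 reflect across y = 0: (-4, -1) → (-4, 1)
T4 translate by (1, 6): (-4, 1) → (-3, 7)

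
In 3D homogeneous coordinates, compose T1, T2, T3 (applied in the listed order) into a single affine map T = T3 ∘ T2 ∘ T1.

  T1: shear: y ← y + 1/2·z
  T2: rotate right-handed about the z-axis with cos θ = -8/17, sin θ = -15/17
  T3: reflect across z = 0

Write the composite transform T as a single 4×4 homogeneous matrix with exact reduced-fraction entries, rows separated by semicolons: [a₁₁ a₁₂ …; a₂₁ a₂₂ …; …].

T = [-8/17 15/17 15/34 0; -15/17 -8/17 -4/17 0; 0 0 -1 0; 0 0 0 1]

T1 = [1 0 0 0; 0 1 1/2 0; 0 0 1 0; 0 0 0 1]
T2·T1 = [-8/17 15/17 15/34 0; -15/17 -8/17 -4/17 0; 0 0 1 0; 0 0 0 1]
T3·…·T1 = [-8/17 15/17 15/34 0; -15/17 -8/17 -4/17 0; 0 0 -1 0; 0 0 0 1]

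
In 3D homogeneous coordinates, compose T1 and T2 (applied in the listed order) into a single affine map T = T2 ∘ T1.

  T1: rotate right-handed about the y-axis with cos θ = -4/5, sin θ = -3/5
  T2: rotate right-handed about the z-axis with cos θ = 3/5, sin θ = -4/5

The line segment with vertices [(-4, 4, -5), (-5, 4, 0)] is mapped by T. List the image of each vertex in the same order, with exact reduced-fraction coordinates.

image vertices: (173/25, -64/25, 8/5), (28/5, -4/5, -3)

T1 rotate right-handed about the y-axis with cos θ = -4/5, sin θ = -3/5: (-4, 4, -5) → (31/5, 4, 8/5); (-5, 4, 0) → (4, 4, -3)
T2 rotate right-handed about the z-axis with cos θ = 3/5, sin θ = -4/5: (31/5, 4, 8/5) → (173/25, -64/25, 8/5); (4, 4, -3) → (28/5, -4/5, -3)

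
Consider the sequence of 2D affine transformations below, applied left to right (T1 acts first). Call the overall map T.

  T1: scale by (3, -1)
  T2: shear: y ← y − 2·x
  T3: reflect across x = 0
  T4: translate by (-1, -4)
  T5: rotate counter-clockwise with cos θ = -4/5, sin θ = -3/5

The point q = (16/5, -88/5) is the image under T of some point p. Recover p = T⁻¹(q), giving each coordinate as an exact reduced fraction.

T1 = [3 0 0; 0 -1 0; 0 0 1]
T2·T1 = [3 0 0; -6 -1 0; 0 0 1]
T3·…·T1 = [-3 0 0; -6 -1 0; 0 0 1]
T4·…·T1 = [-3 0 -1; -6 -1 -4; 0 0 1]
T5·…·T1 = [-6/5 -3/5 -8/5; 33/5 4/5 19/5; 0 0 1]
det M = 3; M⁻¹ = [4/15 1/5 -1/3; -11/5 -2/5 -2; 0 0 1]
M⁻¹ · (16/5, -88/5)ᵀ = (-3, -2)ᵀ

p = (-3, -2)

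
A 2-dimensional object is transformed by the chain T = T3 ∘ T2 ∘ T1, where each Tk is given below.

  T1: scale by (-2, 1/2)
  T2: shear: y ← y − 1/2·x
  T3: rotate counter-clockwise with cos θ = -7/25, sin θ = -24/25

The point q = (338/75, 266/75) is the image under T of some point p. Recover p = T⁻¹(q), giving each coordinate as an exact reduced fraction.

p = (7/3, 2)

T1 = [-2 0 0; 0 1/2 0; 0 0 1]
T2·T1 = [-2 0 0; 1 1/2 0; 0 0 1]
T3·…·T1 = [38/25 12/25 0; 41/25 -7/50 0; 0 0 1]
det M = -1; M⁻¹ = [7/50 12/25 0; 41/25 -38/25 0; 0 0 1]
M⁻¹ · (338/75, 266/75)ᵀ = (7/3, 2)ᵀ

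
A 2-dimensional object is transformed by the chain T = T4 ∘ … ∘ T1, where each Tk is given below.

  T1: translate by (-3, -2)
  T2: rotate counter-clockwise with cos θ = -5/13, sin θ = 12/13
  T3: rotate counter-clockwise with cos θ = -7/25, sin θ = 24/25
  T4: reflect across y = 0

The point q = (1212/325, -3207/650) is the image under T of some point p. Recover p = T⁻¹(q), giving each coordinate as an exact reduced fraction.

T1 = [1 0 -3; 0 1 -2; 0 0 1]
T2·T1 = [-5/13 -12/13 3; 12/13 -5/13 -2; 0 0 1]
T3·…·T1 = [-253/325 204/325 27/25; -204/325 -253/325 86/25; 0 0 1]
T4·…·T1 = [-253/325 204/325 27/25; 204/325 253/325 -86/25; 0 0 1]
det M = -1; M⁻¹ = [-253/325 204/325 3; 204/325 253/325 2; 0 0 1]
M⁻¹ · (1212/325, -3207/650)ᵀ = (-3, 1/2)ᵀ

p = (-3, 1/2)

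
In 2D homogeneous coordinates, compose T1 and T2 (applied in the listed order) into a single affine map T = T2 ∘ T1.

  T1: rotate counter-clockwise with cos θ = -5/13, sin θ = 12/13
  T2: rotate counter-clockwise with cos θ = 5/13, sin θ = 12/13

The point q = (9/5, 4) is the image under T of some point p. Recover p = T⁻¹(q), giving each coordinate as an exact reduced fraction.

T1 = [-5/13 -12/13 0; 12/13 -5/13 0; 0 0 1]
T2·T1 = [-1 0 0; 0 -1 0; 0 0 1]
det M = 1; M⁻¹ = [-1 0 0; 0 -1 0; 0 0 1]
M⁻¹ · (9/5, 4)ᵀ = (-9/5, -4)ᵀ

p = (-9/5, -4)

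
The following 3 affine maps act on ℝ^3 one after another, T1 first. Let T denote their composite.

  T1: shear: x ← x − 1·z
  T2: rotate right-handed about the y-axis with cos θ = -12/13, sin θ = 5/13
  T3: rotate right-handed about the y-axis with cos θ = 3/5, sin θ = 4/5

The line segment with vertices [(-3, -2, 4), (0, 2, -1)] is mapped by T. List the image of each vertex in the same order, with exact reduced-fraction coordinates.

image vertices: (4, -2, -7), (-23/65, 2, 89/65)

T1 shear: x ← x − 1·z: (-3, -2, 4) → (-7, -2, 4); (0, 2, -1) → (1, 2, -1)
T2 rotate right-handed about the y-axis with cos θ = -12/13, sin θ = 5/13: (-7, -2, 4) → (8, -2, -1); (1, 2, -1) → (-17/13, 2, 7/13)
T3 rotate right-handed about the y-axis with cos θ = 3/5, sin θ = 4/5: (8, -2, -1) → (4, -2, -7); (-17/13, 2, 7/13) → (-23/65, 2, 89/65)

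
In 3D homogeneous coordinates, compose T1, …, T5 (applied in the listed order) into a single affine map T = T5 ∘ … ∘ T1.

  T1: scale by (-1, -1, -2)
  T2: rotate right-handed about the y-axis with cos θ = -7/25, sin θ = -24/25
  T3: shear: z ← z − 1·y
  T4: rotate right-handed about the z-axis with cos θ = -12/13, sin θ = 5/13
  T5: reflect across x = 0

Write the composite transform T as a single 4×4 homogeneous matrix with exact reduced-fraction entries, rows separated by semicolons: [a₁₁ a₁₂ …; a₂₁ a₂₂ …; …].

T = [84/325 -5/13 576/325 0; 7/65 12/13 48/65 0; -24/25 1 14/25 0; 0 0 0 1]

T1 = [-1 0 0 0; 0 -1 0 0; 0 0 -2 0; 0 0 0 1]
T2·T1 = [7/25 0 48/25 0; 0 -1 0 0; -24/25 0 14/25 0; 0 0 0 1]
T3·…·T1 = [7/25 0 48/25 0; 0 -1 0 0; -24/25 1 14/25 0; 0 0 0 1]
T4·…·T1 = [-84/325 5/13 -576/325 0; 7/65 12/13 48/65 0; -24/25 1 14/25 0; 0 0 0 1]
T5·…·T1 = [84/325 -5/13 576/325 0; 7/65 12/13 48/65 0; -24/25 1 14/25 0; 0 0 0 1]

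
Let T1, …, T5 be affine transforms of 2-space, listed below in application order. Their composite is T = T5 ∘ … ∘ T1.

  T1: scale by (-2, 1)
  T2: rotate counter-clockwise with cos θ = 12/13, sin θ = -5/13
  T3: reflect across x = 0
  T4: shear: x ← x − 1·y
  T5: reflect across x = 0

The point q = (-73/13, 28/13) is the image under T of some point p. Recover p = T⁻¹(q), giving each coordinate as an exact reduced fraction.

T1 = [-2 0 0; 0 1 0; 0 0 1]
T2·T1 = [-24/13 5/13 0; 10/13 12/13 0; 0 0 1]
T3·…·T1 = [24/13 -5/13 0; 10/13 12/13 0; 0 0 1]
T4·…·T1 = [14/13 -17/13 0; 10/13 12/13 0; 0 0 1]
T5·…·T1 = [-14/13 17/13 0; 10/13 12/13 0; 0 0 1]
det M = -2; M⁻¹ = [-6/13 17/26 0; 5/13 7/13 0; 0 0 1]
M⁻¹ · (-73/13, 28/13)ᵀ = (4, -1)ᵀ

p = (4, -1)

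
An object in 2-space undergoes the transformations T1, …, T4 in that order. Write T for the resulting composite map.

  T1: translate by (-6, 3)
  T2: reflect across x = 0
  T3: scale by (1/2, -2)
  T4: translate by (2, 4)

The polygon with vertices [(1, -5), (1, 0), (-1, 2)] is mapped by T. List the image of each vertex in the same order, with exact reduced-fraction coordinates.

image vertices: (9/2, 8), (9/2, -2), (11/2, -6)

T1 translate by (-6, 3): (1, -5) → (-5, -2); (1, 0) → (-5, 3); (-1, 2) → (-7, 5)
T2 reflect across x = 0: (-5, -2) → (5, -2); (-5, 3) → (5, 3); (-7, 5) → (7, 5)
T3 scale by (1/2, -2): (5, -2) → (5/2, 4); (5, 3) → (5/2, -6); (7, 5) → (7/2, -10)
T4 translate by (2, 4): (5/2, 4) → (9/2, 8); (5/2, -6) → (9/2, -2); (7/2, -10) → (11/2, -6)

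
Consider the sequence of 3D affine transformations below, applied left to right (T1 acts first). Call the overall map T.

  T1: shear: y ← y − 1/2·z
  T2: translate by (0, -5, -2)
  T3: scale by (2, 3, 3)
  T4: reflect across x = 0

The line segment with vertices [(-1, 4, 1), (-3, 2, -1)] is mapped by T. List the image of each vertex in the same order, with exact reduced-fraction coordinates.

T1 shear: y ← y − 1/2·z: (-1, 4, 1) → (-1, 7/2, 1); (-3, 2, -1) → (-3, 5/2, -1)
T2 translate by (0, -5, -2): (-1, 7/2, 1) → (-1, -3/2, -1); (-3, 5/2, -1) → (-3, -5/2, -3)
T3 scale by (2, 3, 3): (-1, -3/2, -1) → (-2, -9/2, -3); (-3, -5/2, -3) → (-6, -15/2, -9)
T4 reflect across x = 0: (-2, -9/2, -3) → (2, -9/2, -3); (-6, -15/2, -9) → (6, -15/2, -9)

image vertices: (2, -9/2, -3), (6, -15/2, -9)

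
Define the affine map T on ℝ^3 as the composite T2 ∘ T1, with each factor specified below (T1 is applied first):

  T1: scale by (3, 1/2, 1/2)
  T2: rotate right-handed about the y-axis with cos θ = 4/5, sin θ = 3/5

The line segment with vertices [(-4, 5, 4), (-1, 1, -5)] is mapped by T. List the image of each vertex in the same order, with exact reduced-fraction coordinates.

image vertices: (-42/5, 5/2, 44/5), (-39/10, 1/2, -1/5)

T1 scale by (3, 1/2, 1/2): (-4, 5, 4) → (-12, 5/2, 2); (-1, 1, -5) → (-3, 1/2, -5/2)
T2 rotate right-handed about the y-axis with cos θ = 4/5, sin θ = 3/5: (-12, 5/2, 2) → (-42/5, 5/2, 44/5); (-3, 1/2, -5/2) → (-39/10, 1/2, -1/5)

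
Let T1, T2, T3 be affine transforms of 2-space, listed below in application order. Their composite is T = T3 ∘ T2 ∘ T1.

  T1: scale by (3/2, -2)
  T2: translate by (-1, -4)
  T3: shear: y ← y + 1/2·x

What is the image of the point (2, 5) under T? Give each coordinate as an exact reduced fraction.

T1 scale by (3/2, -2): (2, 5) → (3, -10)
T2 translate by (-1, -4): (3, -10) → (2, -14)
T3 shear: y ← y + 1/2·x: (2, -14) → (2, -13)

T(p) = (2, -13)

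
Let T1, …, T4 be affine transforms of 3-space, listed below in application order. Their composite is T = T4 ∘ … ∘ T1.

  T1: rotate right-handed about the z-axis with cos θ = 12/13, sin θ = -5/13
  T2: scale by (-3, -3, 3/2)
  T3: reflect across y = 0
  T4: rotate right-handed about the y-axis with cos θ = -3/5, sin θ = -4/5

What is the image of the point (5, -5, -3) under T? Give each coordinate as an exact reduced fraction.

T1 rotate right-handed about the z-axis with cos θ = 12/13, sin θ = -5/13: (5, -5, -3) → (35/13, -85/13, -3)
T2 scale by (-3, -3, 3/2): (35/13, -85/13, -3) → (-105/13, 255/13, -9/2)
T3 reflect across y = 0: (-105/13, 255/13, -9/2) → (-105/13, -255/13, -9/2)
T4 rotate right-handed about the y-axis with cos θ = -3/5, sin θ = -4/5: (-105/13, -255/13, -9/2) → (549/65, -255/13, -489/130)

T(p) = (549/65, -255/13, -489/130)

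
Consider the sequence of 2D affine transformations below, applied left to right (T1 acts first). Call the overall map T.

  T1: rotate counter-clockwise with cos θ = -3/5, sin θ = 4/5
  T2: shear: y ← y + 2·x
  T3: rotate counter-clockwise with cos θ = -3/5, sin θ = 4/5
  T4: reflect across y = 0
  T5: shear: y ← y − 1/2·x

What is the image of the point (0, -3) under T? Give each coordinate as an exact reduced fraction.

T(p) = (-168/25, 27/5)

T1 rotate counter-clockwise with cos θ = -3/5, sin θ = 4/5: (0, -3) → (12/5, 9/5)
T2 shear: y ← y + 2·x: (12/5, 9/5) → (12/5, 33/5)
T3 rotate counter-clockwise with cos θ = -3/5, sin θ = 4/5: (12/5, 33/5) → (-168/25, -51/25)
T4 reflect across y = 0: (-168/25, -51/25) → (-168/25, 51/25)
T5 shear: y ← y − 1/2·x: (-168/25, 51/25) → (-168/25, 27/5)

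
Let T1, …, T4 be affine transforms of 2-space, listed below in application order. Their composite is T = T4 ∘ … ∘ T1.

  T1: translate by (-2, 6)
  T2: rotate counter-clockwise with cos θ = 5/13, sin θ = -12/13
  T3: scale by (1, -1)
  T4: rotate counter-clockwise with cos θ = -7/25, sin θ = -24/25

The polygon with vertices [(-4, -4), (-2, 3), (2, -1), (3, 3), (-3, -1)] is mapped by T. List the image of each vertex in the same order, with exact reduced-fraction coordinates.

image vertices: (-1926/325, 718/325), (-2848/325, -1461/325), (-204/65, -253/65), (-1583/325, -2481/325), (-457/65, -49/65)

T1 translate by (-2, 6): (-4, -4) → (-6, 2); (-2, 3) → (-4, 9); (2, -1) → (0, 5); (3, 3) → (1, 9); (-3, -1) → (-5, 5)
T2 rotate counter-clockwise with cos θ = 5/13, sin θ = -12/13: (-6, 2) → (-6/13, 82/13); (-4, 9) → (88/13, 93/13); (0, 5) → (60/13, 25/13); (1, 9) → (113/13, 33/13); (-5, 5) → (35/13, 85/13)
T3 scale by (1, -1): (-6/13, 82/13) → (-6/13, -82/13); (88/13, 93/13) → (88/13, -93/13); (60/13, 25/13) → (60/13, -25/13); (113/13, 33/13) → (113/13, -33/13); (35/13, 85/13) → (35/13, -85/13)
T4 rotate counter-clockwise with cos θ = -7/25, sin θ = -24/25: (-6/13, -82/13) → (-1926/325, 718/325); (88/13, -93/13) → (-2848/325, -1461/325); (60/13, -25/13) → (-204/65, -253/65); (113/13, -33/13) → (-1583/325, -2481/325); (35/13, -85/13) → (-457/65, -49/65)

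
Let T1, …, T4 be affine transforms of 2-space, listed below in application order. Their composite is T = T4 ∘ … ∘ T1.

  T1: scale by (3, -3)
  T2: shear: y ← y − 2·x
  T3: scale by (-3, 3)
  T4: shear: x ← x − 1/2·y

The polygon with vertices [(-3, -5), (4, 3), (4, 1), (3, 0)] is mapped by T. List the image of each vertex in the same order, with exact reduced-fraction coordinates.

T1 scale by (3, -3): (-3, -5) → (-9, 15); (4, 3) → (12, -9); (4, 1) → (12, -3); (3, 0) → (9, 0)
T2 shear: y ← y − 2·x: (-9, 15) → (-9, 33); (12, -9) → (12, -33); (12, -3) → (12, -27); (9, 0) → (9, -18)
T3 scale by (-3, 3): (-9, 33) → (27, 99); (12, -33) → (-36, -99); (12, -27) → (-36, -81); (9, -18) → (-27, -54)
T4 shear: x ← x − 1/2·y: (27, 99) → (-45/2, 99); (-36, -99) → (27/2, -99); (-36, -81) → (9/2, -81); (-27, -54) → (0, -54)

image vertices: (-45/2, 99), (27/2, -99), (9/2, -81), (0, -54)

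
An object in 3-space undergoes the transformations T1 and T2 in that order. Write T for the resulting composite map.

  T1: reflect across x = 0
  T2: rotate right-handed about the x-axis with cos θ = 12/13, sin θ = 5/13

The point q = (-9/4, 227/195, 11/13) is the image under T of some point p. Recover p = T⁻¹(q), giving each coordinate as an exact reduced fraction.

p = (9/4, 7/5, 1/3)

T1 = [-1 0 0 0; 0 1 0 0; 0 0 1 0; 0 0 0 1]
T2·T1 = [-1 0 0 0; 0 12/13 -5/13 0; 0 5/13 12/13 0; 0 0 0 1]
det M = -1; M⁻¹ = [-1 0 0 0; 0 12/13 5/13 0; 0 -5/13 12/13 0; 0 0 0 1]
M⁻¹ · (-9/4, 227/195, 11/13)ᵀ = (9/4, 7/5, 1/3)ᵀ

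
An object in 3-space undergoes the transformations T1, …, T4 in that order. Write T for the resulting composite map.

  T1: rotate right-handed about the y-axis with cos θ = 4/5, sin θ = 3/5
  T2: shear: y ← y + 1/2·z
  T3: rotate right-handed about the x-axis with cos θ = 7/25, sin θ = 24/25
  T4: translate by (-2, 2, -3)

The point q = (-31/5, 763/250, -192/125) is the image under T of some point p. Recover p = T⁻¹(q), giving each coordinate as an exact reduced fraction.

T1 = [4/5 0 3/5 0; 0 1 0 0; -3/5 0 4/5 0; 0 0 0 1]
T2·T1 = [4/5 0 3/5 0; -3/10 1 2/5 0; -3/5 0 4/5 0; 0 0 0 1]
T3·…·T1 = [4/5 0 3/5 0; 123/250 7/25 -82/125 0; -57/125 24/25 76/125 0; 0 0 0 1]
T4·…·T1 = [4/5 0 3/5 -2; 123/250 7/25 -82/125 2; -57/125 24/25 76/125 -3; 0 0 0 1]
det M = 1; M⁻¹ = [4/5 72/125 -21/125 -7/125; 0 19/25 41/50 47/50; 3/5 -96/125 28/125 426/125; 0 0 0 1]
M⁻¹ · (-31/5, 763/250, -192/125)ᵀ = (-3, 2, -3)ᵀ

p = (-3, 2, -3)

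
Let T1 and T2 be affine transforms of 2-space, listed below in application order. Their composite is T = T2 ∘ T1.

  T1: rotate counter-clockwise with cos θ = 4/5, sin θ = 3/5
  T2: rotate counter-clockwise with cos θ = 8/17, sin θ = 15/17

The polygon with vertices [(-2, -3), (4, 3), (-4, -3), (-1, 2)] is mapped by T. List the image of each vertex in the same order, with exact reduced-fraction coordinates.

image vertices: (278/85, -129/85), (-304/85, 297/85), (304/85, -297/85), (-31/17, -22/17)

T1 rotate counter-clockwise with cos θ = 4/5, sin θ = 3/5: (-2, -3) → (1/5, -18/5); (4, 3) → (7/5, 24/5); (-4, -3) → (-7/5, -24/5); (-1, 2) → (-2, 1)
T2 rotate counter-clockwise with cos θ = 8/17, sin θ = 15/17: (1/5, -18/5) → (278/85, -129/85); (7/5, 24/5) → (-304/85, 297/85); (-7/5, -24/5) → (304/85, -297/85); (-2, 1) → (-31/17, -22/17)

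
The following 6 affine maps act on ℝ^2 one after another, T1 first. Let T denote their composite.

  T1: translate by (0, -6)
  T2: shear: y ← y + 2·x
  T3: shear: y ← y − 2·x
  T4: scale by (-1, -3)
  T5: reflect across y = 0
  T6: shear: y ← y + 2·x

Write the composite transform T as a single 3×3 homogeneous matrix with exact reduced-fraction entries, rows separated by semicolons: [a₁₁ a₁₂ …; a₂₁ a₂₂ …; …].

T1 = [1 0 0; 0 1 -6; 0 0 1]
T2·T1 = [1 0 0; 2 1 -6; 0 0 1]
T3·…·T1 = [1 0 0; 0 1 -6; 0 0 1]
T4·…·T1 = [-1 0 0; 0 -3 18; 0 0 1]
T5·…·T1 = [-1 0 0; 0 3 -18; 0 0 1]
T6·…·T1 = [-1 0 0; -2 3 -18; 0 0 1]

T = [-1 0 0; -2 3 -18; 0 0 1]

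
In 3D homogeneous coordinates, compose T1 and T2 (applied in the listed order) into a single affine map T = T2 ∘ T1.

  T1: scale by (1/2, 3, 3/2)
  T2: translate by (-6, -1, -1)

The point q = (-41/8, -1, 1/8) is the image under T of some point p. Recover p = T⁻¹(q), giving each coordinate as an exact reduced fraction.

p = (7/4, 0, 3/4)

T1 = [1/2 0 0 0; 0 3 0 0; 0 0 3/2 0; 0 0 0 1]
T2·T1 = [1/2 0 0 -6; 0 3 0 -1; 0 0 3/2 -1; 0 0 0 1]
det M = 9/4; M⁻¹ = [2 0 0 12; 0 1/3 0 1/3; 0 0 2/3 2/3; 0 0 0 1]
M⁻¹ · (-41/8, -1, 1/8)ᵀ = (7/4, 0, 3/4)ᵀ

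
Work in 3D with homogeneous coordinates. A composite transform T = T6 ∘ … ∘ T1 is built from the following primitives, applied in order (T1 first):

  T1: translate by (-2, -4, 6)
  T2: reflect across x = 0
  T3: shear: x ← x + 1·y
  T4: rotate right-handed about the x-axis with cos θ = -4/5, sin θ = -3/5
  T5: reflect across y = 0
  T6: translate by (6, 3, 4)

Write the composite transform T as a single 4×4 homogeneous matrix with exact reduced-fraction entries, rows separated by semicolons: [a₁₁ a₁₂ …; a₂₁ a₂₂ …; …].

T = [-1 1 0 4; 0 4/5 -3/5 -19/5; 0 -3/5 -4/5 8/5; 0 0 0 1]

T1 = [1 0 0 -2; 0 1 0 -4; 0 0 1 6; 0 0 0 1]
T2·T1 = [-1 0 0 2; 0 1 0 -4; 0 0 1 6; 0 0 0 1]
T3·…·T1 = [-1 1 0 -2; 0 1 0 -4; 0 0 1 6; 0 0 0 1]
T4·…·T1 = [-1 1 0 -2; 0 -4/5 3/5 34/5; 0 -3/5 -4/5 -12/5; 0 0 0 1]
T5·…·T1 = [-1 1 0 -2; 0 4/5 -3/5 -34/5; 0 -3/5 -4/5 -12/5; 0 0 0 1]
T6·…·T1 = [-1 1 0 4; 0 4/5 -3/5 -19/5; 0 -3/5 -4/5 8/5; 0 0 0 1]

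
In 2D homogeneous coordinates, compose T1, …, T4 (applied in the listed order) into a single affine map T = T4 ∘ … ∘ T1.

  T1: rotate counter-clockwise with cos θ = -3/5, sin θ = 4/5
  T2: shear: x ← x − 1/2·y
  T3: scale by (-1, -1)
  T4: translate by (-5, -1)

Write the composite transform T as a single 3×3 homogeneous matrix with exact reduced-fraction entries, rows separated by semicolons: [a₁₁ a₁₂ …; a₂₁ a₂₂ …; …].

T1 = [-3/5 -4/5 0; 4/5 -3/5 0; 0 0 1]
T2·T1 = [-1 -1/2 0; 4/5 -3/5 0; 0 0 1]
T3·…·T1 = [1 1/2 0; -4/5 3/5 0; 0 0 1]
T4·…·T1 = [1 1/2 -5; -4/5 3/5 -1; 0 0 1]

T = [1 1/2 -5; -4/5 3/5 -1; 0 0 1]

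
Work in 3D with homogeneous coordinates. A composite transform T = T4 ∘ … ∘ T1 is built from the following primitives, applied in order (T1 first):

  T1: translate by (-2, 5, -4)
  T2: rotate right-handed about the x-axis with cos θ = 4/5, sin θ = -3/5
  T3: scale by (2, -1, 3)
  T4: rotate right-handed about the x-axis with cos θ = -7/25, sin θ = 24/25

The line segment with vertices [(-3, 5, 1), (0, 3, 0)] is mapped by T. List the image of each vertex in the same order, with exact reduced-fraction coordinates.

T1 translate by (-2, 5, -4): (-3, 5, 1) → (-5, 10, -3); (0, 3, 0) → (-2, 8, -4)
T2 rotate right-handed about the x-axis with cos θ = 4/5, sin θ = -3/5: (-5, 10, -3) → (-5, 31/5, -42/5); (-2, 8, -4) → (-2, 4, -8)
T3 scale by (2, -1, 3): (-5, 31/5, -42/5) → (-10, -31/5, -126/5); (-2, 4, -8) → (-4, -4, -24)
T4 rotate right-handed about the x-axis with cos θ = -7/25, sin θ = 24/25: (-10, -31/5, -126/5) → (-10, 3241/125, 138/125); (-4, -4, -24) → (-4, 604/25, 72/25)

image vertices: (-10, 3241/125, 138/125), (-4, 604/25, 72/25)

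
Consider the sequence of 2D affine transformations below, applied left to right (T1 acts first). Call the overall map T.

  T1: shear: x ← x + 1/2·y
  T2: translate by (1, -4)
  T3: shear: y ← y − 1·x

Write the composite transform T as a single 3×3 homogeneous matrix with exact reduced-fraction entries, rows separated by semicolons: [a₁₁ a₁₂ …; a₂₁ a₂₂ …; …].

T1 = [1 1/2 0; 0 1 0; 0 0 1]
T2·T1 = [1 1/2 1; 0 1 -4; 0 0 1]
T3·…·T1 = [1 1/2 1; -1 1/2 -5; 0 0 1]

T = [1 1/2 1; -1 1/2 -5; 0 0 1]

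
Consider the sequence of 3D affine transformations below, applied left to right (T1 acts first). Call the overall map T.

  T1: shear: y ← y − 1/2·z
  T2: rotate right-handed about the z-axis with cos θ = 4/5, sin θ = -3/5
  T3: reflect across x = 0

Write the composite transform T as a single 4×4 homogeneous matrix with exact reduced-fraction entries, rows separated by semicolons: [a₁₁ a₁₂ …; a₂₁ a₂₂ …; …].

T = [-4/5 -3/5 3/10 0; -3/5 4/5 -2/5 0; 0 0 1 0; 0 0 0 1]

T1 = [1 0 0 0; 0 1 -1/2 0; 0 0 1 0; 0 0 0 1]
T2·T1 = [4/5 3/5 -3/10 0; -3/5 4/5 -2/5 0; 0 0 1 0; 0 0 0 1]
T3·…·T1 = [-4/5 -3/5 3/10 0; -3/5 4/5 -2/5 0; 0 0 1 0; 0 0 0 1]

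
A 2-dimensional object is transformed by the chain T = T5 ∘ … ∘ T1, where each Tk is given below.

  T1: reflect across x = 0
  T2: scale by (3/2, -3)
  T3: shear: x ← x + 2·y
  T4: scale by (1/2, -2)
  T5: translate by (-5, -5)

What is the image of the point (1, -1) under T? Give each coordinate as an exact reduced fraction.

T1 reflect across x = 0: (1, -1) → (-1, -1)
T2 scale by (3/2, -3): (-1, -1) → (-3/2, 3)
T3 shear: x ← x + 2·y: (-3/2, 3) → (9/2, 3)
T4 scale by (1/2, -2): (9/2, 3) → (9/4, -6)
T5 translate by (-5, -5): (9/4, -6) → (-11/4, -11)

T(p) = (-11/4, -11)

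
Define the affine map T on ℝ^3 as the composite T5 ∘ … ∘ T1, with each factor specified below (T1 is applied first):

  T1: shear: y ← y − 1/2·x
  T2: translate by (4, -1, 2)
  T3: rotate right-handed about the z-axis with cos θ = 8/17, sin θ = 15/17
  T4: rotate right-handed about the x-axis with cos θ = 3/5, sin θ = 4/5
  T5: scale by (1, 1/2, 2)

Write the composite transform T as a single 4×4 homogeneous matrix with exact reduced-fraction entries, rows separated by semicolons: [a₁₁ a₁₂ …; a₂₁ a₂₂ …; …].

T = [31/34 -15/17 0 47/17; 33/170 12/85 -2/5 2/17; 88/85 64/85 6/5 124/17; 0 0 0 1]

T1 = [1 0 0 0; -1/2 1 0 0; 0 0 1 0; 0 0 0 1]
T2·T1 = [1 0 0 4; -1/2 1 0 -1; 0 0 1 2; 0 0 0 1]
T3·…·T1 = [31/34 -15/17 0 47/17; 11/17 8/17 0 52/17; 0 0 1 2; 0 0 0 1]
T4·…·T1 = [31/34 -15/17 0 47/17; 33/85 24/85 -4/5 4/17; 44/85 32/85 3/5 62/17; 0 0 0 1]
T5·…·T1 = [31/34 -15/17 0 47/17; 33/170 12/85 -2/5 2/17; 88/85 64/85 6/5 124/17; 0 0 0 1]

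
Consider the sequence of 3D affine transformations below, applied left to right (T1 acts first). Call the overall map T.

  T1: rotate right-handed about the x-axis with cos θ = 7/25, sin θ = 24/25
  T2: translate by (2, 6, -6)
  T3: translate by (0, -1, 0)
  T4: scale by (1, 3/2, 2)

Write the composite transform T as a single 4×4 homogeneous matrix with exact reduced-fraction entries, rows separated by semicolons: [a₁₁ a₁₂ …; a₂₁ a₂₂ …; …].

T1 = [1 0 0 0; 0 7/25 -24/25 0; 0 24/25 7/25 0; 0 0 0 1]
T2·T1 = [1 0 0 2; 0 7/25 -24/25 6; 0 24/25 7/25 -6; 0 0 0 1]
T3·…·T1 = [1 0 0 2; 0 7/25 -24/25 5; 0 24/25 7/25 -6; 0 0 0 1]
T4·…·T1 = [1 0 0 2; 0 21/50 -36/25 15/2; 0 48/25 14/25 -12; 0 0 0 1]

T = [1 0 0 2; 0 21/50 -36/25 15/2; 0 48/25 14/25 -12; 0 0 0 1]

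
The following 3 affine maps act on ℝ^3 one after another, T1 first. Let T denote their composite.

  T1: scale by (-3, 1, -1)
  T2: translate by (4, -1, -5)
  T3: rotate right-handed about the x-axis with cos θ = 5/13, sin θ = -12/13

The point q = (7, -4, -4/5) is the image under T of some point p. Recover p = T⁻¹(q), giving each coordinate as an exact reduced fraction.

T1 = [-3 0 0 0; 0 1 0 0; 0 0 -1 0; 0 0 0 1]
T2·T1 = [-3 0 0 4; 0 1 0 -1; 0 0 -1 -5; 0 0 0 1]
T3·…·T1 = [-3 0 0 4; 0 5/13 -12/13 -5; 0 -12/13 -5/13 -1; 0 0 0 1]
det M = 3; M⁻¹ = [-1/3 0 0 4/3; 0 5/13 -12/13 1; 0 -12/13 -5/13 -5; 0 0 0 1]
M⁻¹ · (7, -4, -4/5)ᵀ = (-1, 1/5, -1)ᵀ

p = (-1, 1/5, -1)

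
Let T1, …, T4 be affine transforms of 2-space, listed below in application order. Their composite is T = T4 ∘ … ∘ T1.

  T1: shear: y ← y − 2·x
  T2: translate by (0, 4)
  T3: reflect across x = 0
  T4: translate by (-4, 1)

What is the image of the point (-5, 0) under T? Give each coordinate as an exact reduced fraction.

T1 shear: y ← y − 2·x: (-5, 0) → (-5, 10)
T2 translate by (0, 4): (-5, 10) → (-5, 14)
T3 reflect across x = 0: (-5, 14) → (5, 14)
T4 translate by (-4, 1): (5, 14) → (1, 15)

T(p) = (1, 15)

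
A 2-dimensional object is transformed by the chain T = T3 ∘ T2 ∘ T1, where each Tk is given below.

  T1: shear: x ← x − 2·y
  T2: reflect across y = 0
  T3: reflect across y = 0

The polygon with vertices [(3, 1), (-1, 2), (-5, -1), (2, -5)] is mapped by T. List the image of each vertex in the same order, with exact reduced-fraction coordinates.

T1 shear: x ← x − 2·y: (3, 1) → (1, 1); (-1, 2) → (-5, 2); (-5, -1) → (-3, -1); (2, -5) → (12, -5)
T2 reflect across y = 0: (1, 1) → (1, -1); (-5, 2) → (-5, -2); (-3, -1) → (-3, 1); (12, -5) → (12, 5)
T3 reflect across y = 0: (1, -1) → (1, 1); (-5, -2) → (-5, 2); (-3, 1) → (-3, -1); (12, 5) → (12, -5)

image vertices: (1, 1), (-5, 2), (-3, -1), (12, -5)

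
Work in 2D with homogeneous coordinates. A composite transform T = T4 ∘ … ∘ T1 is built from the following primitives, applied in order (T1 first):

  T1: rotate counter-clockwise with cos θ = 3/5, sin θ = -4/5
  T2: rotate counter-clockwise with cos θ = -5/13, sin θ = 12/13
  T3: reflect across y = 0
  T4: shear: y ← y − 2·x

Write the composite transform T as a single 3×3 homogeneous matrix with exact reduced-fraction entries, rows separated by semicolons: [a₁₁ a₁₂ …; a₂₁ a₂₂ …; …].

T1 = [3/5 4/5 0; -4/5 3/5 0; 0 0 1]
T2·T1 = [33/65 -56/65 0; 56/65 33/65 0; 0 0 1]
T3·…·T1 = [33/65 -56/65 0; -56/65 -33/65 0; 0 0 1]
T4·…·T1 = [33/65 -56/65 0; -122/65 79/65 0; 0 0 1]

T = [33/65 -56/65 0; -122/65 79/65 0; 0 0 1]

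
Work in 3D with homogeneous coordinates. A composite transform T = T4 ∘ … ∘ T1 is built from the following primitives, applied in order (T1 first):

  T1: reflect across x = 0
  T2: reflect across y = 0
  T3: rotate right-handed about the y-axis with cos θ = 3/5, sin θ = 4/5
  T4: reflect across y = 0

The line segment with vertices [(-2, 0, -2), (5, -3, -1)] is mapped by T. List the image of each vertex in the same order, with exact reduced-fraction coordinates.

image vertices: (-2/5, 0, -14/5), (-19/5, -3, 17/5)

T1 reflect across x = 0: (-2, 0, -2) → (2, 0, -2); (5, -3, -1) → (-5, -3, -1)
T2 reflect across y = 0: (2, 0, -2) → (2, 0, -2); (-5, -3, -1) → (-5, 3, -1)
T3 rotate right-handed about the y-axis with cos θ = 3/5, sin θ = 4/5: (2, 0, -2) → (-2/5, 0, -14/5); (-5, 3, -1) → (-19/5, 3, 17/5)
T4 reflect across y = 0: (-2/5, 0, -14/5) → (-2/5, 0, -14/5); (-19/5, 3, 17/5) → (-19/5, -3, 17/5)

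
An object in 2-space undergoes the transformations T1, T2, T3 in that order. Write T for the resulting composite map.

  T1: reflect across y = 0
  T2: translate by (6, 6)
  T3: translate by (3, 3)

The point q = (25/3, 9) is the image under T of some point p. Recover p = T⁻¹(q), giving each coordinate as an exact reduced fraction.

T1 = [1 0 0; 0 -1 0; 0 0 1]
T2·T1 = [1 0 6; 0 -1 6; 0 0 1]
T3·…·T1 = [1 0 9; 0 -1 9; 0 0 1]
det M = -1; M⁻¹ = [1 0 -9; 0 -1 9; 0 0 1]
M⁻¹ · (25/3, 9)ᵀ = (-2/3, 0)ᵀ

p = (-2/3, 0)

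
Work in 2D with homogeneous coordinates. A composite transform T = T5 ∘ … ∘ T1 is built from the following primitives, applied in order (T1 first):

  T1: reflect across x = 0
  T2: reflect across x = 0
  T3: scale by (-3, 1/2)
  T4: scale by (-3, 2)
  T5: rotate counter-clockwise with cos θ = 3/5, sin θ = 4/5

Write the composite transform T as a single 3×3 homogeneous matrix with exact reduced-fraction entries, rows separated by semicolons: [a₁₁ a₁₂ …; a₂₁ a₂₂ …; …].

T1 = [-1 0 0; 0 1 0; 0 0 1]
T2·T1 = [1 0 0; 0 1 0; 0 0 1]
T3·…·T1 = [-3 0 0; 0 1/2 0; 0 0 1]
T4·…·T1 = [9 0 0; 0 1 0; 0 0 1]
T5·…·T1 = [27/5 -4/5 0; 36/5 3/5 0; 0 0 1]

T = [27/5 -4/5 0; 36/5 3/5 0; 0 0 1]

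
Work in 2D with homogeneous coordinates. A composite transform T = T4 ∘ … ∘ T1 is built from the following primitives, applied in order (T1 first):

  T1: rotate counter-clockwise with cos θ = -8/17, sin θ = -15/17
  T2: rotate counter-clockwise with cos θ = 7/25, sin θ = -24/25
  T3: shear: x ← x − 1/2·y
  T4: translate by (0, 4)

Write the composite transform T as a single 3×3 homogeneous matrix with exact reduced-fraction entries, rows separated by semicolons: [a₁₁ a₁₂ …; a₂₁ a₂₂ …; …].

T = [-919/850 121/425 0; 87/425 -416/425 4; 0 0 1]

T1 = [-8/17 15/17 0; -15/17 -8/17 0; 0 0 1]
T2·T1 = [-416/425 -87/425 0; 87/425 -416/425 0; 0 0 1]
T3·…·T1 = [-919/850 121/425 0; 87/425 -416/425 0; 0 0 1]
T4·…·T1 = [-919/850 121/425 0; 87/425 -416/425 4; 0 0 1]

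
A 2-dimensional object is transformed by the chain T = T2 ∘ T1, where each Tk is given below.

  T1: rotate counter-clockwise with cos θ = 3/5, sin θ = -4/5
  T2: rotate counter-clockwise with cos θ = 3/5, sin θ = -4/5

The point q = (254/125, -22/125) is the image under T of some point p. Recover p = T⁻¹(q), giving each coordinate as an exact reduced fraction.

p = (-2/5, 2)

T1 = [3/5 4/5 0; -4/5 3/5 0; 0 0 1]
T2·T1 = [-7/25 24/25 0; -24/25 -7/25 0; 0 0 1]
det M = 1; M⁻¹ = [-7/25 -24/25 0; 24/25 -7/25 0; 0 0 1]
M⁻¹ · (254/125, -22/125)ᵀ = (-2/5, 2)ᵀ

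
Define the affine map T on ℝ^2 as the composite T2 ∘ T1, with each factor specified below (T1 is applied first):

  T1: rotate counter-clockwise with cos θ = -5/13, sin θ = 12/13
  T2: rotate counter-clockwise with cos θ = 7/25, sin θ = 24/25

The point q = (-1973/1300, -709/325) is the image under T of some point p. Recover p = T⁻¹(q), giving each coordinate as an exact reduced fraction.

T1 = [-5/13 -12/13 0; 12/13 -5/13 0; 0 0 1]
T2·T1 = [-323/325 36/325 0; -36/325 -323/325 0; 0 0 1]
det M = 1; M⁻¹ = [-323/325 -36/325 0; 36/325 -323/325 0; 0 0 1]
M⁻¹ · (-1973/1300, -709/325)ᵀ = (7/4, 2)ᵀ

p = (7/4, 2)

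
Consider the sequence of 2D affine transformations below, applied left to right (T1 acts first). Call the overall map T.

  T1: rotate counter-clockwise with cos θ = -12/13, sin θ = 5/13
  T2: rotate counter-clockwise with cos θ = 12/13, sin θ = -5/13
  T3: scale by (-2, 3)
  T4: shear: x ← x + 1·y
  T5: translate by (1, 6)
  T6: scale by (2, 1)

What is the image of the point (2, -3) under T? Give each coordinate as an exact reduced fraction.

T1 rotate counter-clockwise with cos θ = -12/13, sin θ = 5/13: (2, -3) → (-9/13, 46/13)
T2 rotate counter-clockwise with cos θ = 12/13, sin θ = -5/13: (-9/13, 46/13) → (122/169, 597/169)
T3 scale by (-2, 3): (122/169, 597/169) → (-244/169, 1791/169)
T4 shear: x ← x + 1·y: (-244/169, 1791/169) → (119/13, 1791/169)
T5 translate by (1, 6): (119/13, 1791/169) → (132/13, 2805/169)
T6 scale by (2, 1): (132/13, 2805/169) → (264/13, 2805/169)

T(p) = (264/13, 2805/169)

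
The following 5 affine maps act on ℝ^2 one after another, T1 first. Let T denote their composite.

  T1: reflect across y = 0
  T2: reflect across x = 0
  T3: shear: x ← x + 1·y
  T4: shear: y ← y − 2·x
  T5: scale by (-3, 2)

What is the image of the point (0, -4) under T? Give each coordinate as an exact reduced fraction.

T(p) = (-12, -8)

T1 reflect across y = 0: (0, -4) → (0, 4)
T2 reflect across x = 0: (0, 4) → (0, 4)
T3 shear: x ← x + 1·y: (0, 4) → (4, 4)
T4 shear: y ← y − 2·x: (4, 4) → (4, -4)
T5 scale by (-3, 2): (4, -4) → (-12, -8)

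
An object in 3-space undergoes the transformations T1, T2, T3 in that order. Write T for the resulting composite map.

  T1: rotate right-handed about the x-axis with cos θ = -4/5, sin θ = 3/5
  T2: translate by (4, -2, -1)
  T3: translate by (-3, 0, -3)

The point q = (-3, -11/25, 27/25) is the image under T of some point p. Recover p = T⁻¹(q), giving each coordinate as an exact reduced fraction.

p = (-4, 9/5, -5)

T1 = [1 0 0 0; 0 -4/5 -3/5 0; 0 3/5 -4/5 0; 0 0 0 1]
T2·T1 = [1 0 0 4; 0 -4/5 -3/5 -2; 0 3/5 -4/5 -1; 0 0 0 1]
T3·…·T1 = [1 0 0 1; 0 -4/5 -3/5 -2; 0 3/5 -4/5 -4; 0 0 0 1]
det M = 1; M⁻¹ = [1 0 0 -1; 0 -4/5 3/5 4/5; 0 -3/5 -4/5 -22/5; 0 0 0 1]
M⁻¹ · (-3, -11/25, 27/25)ᵀ = (-4, 9/5, -5)ᵀ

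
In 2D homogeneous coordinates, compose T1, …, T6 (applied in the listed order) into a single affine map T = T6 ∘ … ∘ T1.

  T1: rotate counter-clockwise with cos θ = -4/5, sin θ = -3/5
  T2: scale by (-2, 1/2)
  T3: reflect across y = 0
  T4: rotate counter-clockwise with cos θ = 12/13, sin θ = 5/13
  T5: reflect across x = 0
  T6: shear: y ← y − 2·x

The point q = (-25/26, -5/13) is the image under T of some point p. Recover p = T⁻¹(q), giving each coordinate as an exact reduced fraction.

p = (-3, -4)

T1 = [-4/5 3/5 0; -3/5 -4/5 0; 0 0 1]
T2·T1 = [8/5 -6/5 0; -3/10 -2/5 0; 0 0 1]
T3·…·T1 = [8/5 -6/5 0; 3/10 2/5 0; 0 0 1]
T4·…·T1 = [177/130 -82/65 0; 58/65 -6/65 0; 0 0 1]
T5·…·T1 = [-177/130 82/65 0; 58/65 -6/65 0; 0 0 1]
T6·…·T1 = [-177/130 82/65 0; 47/13 -34/13 0; 0 0 1]
det M = -1; M⁻¹ = [34/13 82/65 0; 47/13 177/130 0; 0 0 1]
M⁻¹ · (-25/26, -5/13)ᵀ = (-3, -4)ᵀ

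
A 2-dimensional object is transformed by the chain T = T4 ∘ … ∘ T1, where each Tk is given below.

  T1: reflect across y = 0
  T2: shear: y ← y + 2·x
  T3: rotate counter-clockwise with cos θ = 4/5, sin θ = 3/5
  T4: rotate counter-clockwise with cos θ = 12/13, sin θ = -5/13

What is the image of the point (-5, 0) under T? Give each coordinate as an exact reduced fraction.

T(p) = (-31/13, -142/13)

T1 reflect across y = 0: (-5, 0) → (-5, 0)
T2 shear: y ← y + 2·x: (-5, 0) → (-5, -10)
T3 rotate counter-clockwise with cos θ = 4/5, sin θ = 3/5: (-5, -10) → (2, -11)
T4 rotate counter-clockwise with cos θ = 12/13, sin θ = -5/13: (2, -11) → (-31/13, -142/13)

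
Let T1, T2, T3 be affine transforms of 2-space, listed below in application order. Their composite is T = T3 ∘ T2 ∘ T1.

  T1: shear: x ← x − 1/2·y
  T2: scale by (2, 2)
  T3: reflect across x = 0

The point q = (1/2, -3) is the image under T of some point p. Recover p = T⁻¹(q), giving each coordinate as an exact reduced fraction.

T1 = [1 -1/2 0; 0 1 0; 0 0 1]
T2·T1 = [2 -1 0; 0 2 0; 0 0 1]
T3·…·T1 = [-2 1 0; 0 2 0; 0 0 1]
det M = -4; M⁻¹ = [-1/2 1/4 0; 0 1/2 0; 0 0 1]
M⁻¹ · (1/2, -3)ᵀ = (-1, -3/2)ᵀ

p = (-1, -3/2)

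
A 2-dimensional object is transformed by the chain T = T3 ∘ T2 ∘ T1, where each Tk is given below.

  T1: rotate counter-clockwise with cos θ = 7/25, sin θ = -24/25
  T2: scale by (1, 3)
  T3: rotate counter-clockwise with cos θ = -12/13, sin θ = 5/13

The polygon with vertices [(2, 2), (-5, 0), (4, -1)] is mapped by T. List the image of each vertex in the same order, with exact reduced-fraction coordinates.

image vertices: (-18/25, 118/25), (-276/65, -899/65), (1497/325, 3728/325)

T1 rotate counter-clockwise with cos θ = 7/25, sin θ = -24/25: (2, 2) → (62/25, -34/25); (-5, 0) → (-7/5, 24/5); (4, -1) → (4/25, -103/25)
T2 scale by (1, 3): (62/25, -34/25) → (62/25, -102/25); (-7/5, 24/5) → (-7/5, 72/5); (4/25, -103/25) → (4/25, -309/25)
T3 rotate counter-clockwise with cos θ = -12/13, sin θ = 5/13: (62/25, -102/25) → (-18/25, 118/25); (-7/5, 72/5) → (-276/65, -899/65); (4/25, -309/25) → (1497/325, 3728/325)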